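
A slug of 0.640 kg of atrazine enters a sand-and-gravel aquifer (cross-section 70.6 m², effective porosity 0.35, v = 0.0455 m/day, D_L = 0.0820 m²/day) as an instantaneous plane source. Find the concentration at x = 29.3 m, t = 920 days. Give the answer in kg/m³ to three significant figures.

For an instantaneous plane source, C(x,t) = M/(n_e·A·√(4πDt)) · exp(−(x−vt)²/(4Dt)), with n_e·A the pore (flow) area.
Plume center vt = 0.0455 × 920 = 41.86 m, so the well at 29.3 m is 12.56 m upgradient of the peak.
√(4πDt) = 30.79 m, giving peak height M/(n_e·A·√(4πDt)) = 0.640/(0.35 × 70.6 × 30.79) = 0.0008412 kg/m³.
(x−vt)²/(4Dt) = (-12.56)²/(4 × 0.0820 × 920) = 0.5228; exp(−0.5228) = 0.5929.
C = 0.0008412 × 0.5929 = 0.000499 kg/m³.

0.000499 kg/m³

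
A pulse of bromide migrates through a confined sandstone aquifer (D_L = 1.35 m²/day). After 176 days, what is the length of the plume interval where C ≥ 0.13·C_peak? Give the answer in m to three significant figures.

The plume is Gaussian with σ = √(2Dt) = √(2 × 1.35 × 176) = 21.80 m.
C/C_peak = exp(−Δx²/(2σ²)) = 0.13 ⇒ Δx = σ·√(−2 ln 0.13) = 21.80 × 2.020 = 44.04 m.
Width = 2Δx = 88.1 m.

88.1 m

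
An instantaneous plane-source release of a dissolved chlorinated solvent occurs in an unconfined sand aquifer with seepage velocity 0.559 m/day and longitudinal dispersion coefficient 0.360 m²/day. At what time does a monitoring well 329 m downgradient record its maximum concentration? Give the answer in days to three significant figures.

587 days

For the 1D instantaneous-source solution, setting ∂C/∂t = 0 at fixed x gives v²t² + 2Dt − x² = 0, so t = (√(D² + v²x²) − D)/v².
√(D² + v²x²) = √(0.360² + 0.559² × 329²) = 183.9; v² = 0.312481.
t = (183.9 − 0.360)/0.312481 = 587 days (vs. the pure-advection estimate x/v = 589 d).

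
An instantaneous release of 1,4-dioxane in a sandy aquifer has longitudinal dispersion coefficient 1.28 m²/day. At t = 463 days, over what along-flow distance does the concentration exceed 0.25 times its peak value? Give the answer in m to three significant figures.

The plume is Gaussian with σ = √(2Dt) = √(2 × 1.28 × 463) = 34.43 m.
C/C_peak = exp(−Δx²/(2σ²)) = 0.25 ⇒ Δx = σ·√(−2 ln 0.25) = 34.43 × 1.665 = 57.33 m.
Width = 2Δx = 115 m.

115 m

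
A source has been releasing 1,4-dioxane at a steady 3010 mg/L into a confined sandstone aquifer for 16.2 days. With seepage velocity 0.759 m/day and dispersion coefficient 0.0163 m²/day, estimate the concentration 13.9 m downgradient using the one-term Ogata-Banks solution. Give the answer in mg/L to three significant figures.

For a continuous step input, C/C₀ ≈ ½·erfc((x−vt)/(2√(Dt))).
vt = 0.759 × 16.2 = 12.2958 m and 2√(Dt) = 2√(0.0163 × 16.2) = 1.028 m.
Argument (x−vt)/(2√(Dt)) = (13.9 − 12.2958)/1.028 = 1.561; ½·erfc(1.561) = 0.01364.
C = 3010 × 0.01364 = 41.1 mg/L.

41.1 mg/L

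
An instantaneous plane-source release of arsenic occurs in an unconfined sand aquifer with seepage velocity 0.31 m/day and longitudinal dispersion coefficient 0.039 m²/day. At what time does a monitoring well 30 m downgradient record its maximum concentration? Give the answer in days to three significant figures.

For the 1D instantaneous-source solution, setting ∂C/∂t = 0 at fixed x gives v²t² + 2Dt − x² = 0, so t = (√(D² + v²x²) − D)/v².
√(D² + v²x²) = √(0.039² + 0.31² × 30²) = 9.300; v² = 0.0961.
t = (9.300 − 0.039)/0.0961 = 96.4 days (vs. the pure-advection estimate x/v = 96.8 d).

96.4 days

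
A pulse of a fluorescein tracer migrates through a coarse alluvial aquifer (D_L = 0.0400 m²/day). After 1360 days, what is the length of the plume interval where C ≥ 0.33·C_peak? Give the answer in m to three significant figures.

The plume is Gaussian with σ = √(2Dt) = √(2 × 0.0400 × 1360) = 10.43 m.
C/C_peak = exp(−Δx²/(2σ²)) = 0.33 ⇒ Δx = σ·√(−2 ln 0.33) = 10.43 × 1.489 = 15.53 m.
Width = 2Δx = 31.1 m.

31.1 m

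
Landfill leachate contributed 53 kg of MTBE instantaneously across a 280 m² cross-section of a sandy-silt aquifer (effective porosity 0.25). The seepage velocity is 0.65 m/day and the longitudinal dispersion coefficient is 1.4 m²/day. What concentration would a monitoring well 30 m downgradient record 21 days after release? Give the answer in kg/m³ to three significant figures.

For an instantaneous plane source, C(x,t) = M/(n_e·A·√(4πDt)) · exp(−(x−vt)²/(4Dt)), with n_e·A the pore (flow) area.
Plume center vt = 0.65 × 21 = 13.65 m, so the well at 30 m is 16.35 m downgradient of the peak.
√(4πDt) = 19.22 m, giving peak height M/(n_e·A·√(4πDt)) = 53/(0.25 × 280 × 19.22) = 0.03939 kg/m³.
(x−vt)²/(4Dt) = (16.35)²/(4 × 1.4 × 21) = 2.273; exp(−2.273) = 0.1030.
C = 0.03939 × 0.1030 = 0.00406 kg/m³.

0.00406 kg/m³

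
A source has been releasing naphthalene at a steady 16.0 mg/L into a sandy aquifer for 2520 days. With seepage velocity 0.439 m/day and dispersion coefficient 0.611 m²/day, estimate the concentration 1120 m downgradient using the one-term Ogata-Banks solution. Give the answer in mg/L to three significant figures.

For a continuous step input, C/C₀ ≈ ½·erfc((x−vt)/(2√(Dt))).
vt = 0.439 × 2520 = 1106.28 m and 2√(Dt) = 2√(0.611 × 2520) = 78.48 m.
Argument (x−vt)/(2√(Dt)) = (1120 − 1106.28)/78.48 = 0.1748; ½·erfc(0.1748) = 0.4024.
C = 16.0 × 0.4024 = 6.44 mg/L.

6.44 mg/L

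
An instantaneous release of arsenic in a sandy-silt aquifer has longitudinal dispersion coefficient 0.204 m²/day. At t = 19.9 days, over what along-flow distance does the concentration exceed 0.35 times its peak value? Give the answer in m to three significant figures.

The plume is Gaussian with σ = √(2Dt) = √(2 × 0.204 × 19.9) = 2.849 m.
C/C_peak = exp(−Δx²/(2σ²)) = 0.35 ⇒ Δx = σ·√(−2 ln 0.35) = 2.849 × 1.449 = 4.128 m.
Width = 2Δx = 8.26 m.

8.26 m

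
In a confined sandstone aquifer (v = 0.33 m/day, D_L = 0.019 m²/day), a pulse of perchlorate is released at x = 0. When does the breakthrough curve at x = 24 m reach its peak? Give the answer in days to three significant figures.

72.6 days

For the 1D instantaneous-source solution, setting ∂C/∂t = 0 at fixed x gives v²t² + 2Dt − x² = 0, so t = (√(D² + v²x²) − D)/v².
√(D² + v²x²) = √(0.019² + 0.33² × 24²) = 7.920; v² = 0.1089.
t = (7.920 − 0.019)/0.1089 = 72.6 days (vs. the pure-advection estimate x/v = 72.7 d).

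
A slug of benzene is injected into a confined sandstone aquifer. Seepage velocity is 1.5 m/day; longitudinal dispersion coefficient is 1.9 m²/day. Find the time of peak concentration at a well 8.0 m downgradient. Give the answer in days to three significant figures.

4.56 days

For the 1D instantaneous-source solution, setting ∂C/∂t = 0 at fixed x gives v²t² + 2Dt − x² = 0, so t = (√(D² + v²x²) − D)/v².
√(D² + v²x²) = √(1.9² + 1.5² × 8.0²) = 12.15; v² = 2.25.
t = (12.15 − 1.9)/2.25 = 4.56 days (vs. the pure-advection estimate x/v = 5.33 d).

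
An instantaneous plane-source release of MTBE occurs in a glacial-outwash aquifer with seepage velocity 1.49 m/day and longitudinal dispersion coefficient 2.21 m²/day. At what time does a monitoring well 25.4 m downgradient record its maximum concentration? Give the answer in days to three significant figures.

16.1 days

For the 1D instantaneous-source solution, setting ∂C/∂t = 0 at fixed x gives v²t² + 2Dt − x² = 0, so t = (√(D² + v²x²) − D)/v².
√(D² + v²x²) = √(2.21² + 1.49² × 25.4²) = 37.91; v² = 2.2201.
t = (37.91 − 2.21)/2.2201 = 16.1 days (vs. the pure-advection estimate x/v = 17.0 d).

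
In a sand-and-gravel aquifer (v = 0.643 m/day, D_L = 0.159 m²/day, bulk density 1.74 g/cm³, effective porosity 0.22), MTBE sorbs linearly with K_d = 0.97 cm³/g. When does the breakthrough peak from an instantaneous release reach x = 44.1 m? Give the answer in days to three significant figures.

591 days

Retardation factor R = 1 + ρ_b·K_d/n = 1 + 1.74 × 0.97/0.22 = 8.672.
Sorption retards both mechanisms: v_R = v/R = 0.07415 m/day, D_R = D/R = 0.01833 m²/day.
Peak time from v_R²t² + 2D_R t − x² = 0: t = (√(D_R² + v_R²x²) − D_R)/v_R².
√(D_R² + v_R²x²) = √(0.01833² + 0.07415² × 44.1²) = 3.270; v_R² = 0.005498.
t = (3.270 − 0.01833)/0.005498 = 591 days.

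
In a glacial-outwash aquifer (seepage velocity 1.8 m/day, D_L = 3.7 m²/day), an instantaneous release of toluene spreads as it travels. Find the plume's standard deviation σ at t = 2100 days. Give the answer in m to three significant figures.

125 m

Dispersive spreading gives a Gaussian with σ² = 2Dt; advection only shifts the center.
σ = √(2 × 3.7 × 2100) = 125 m.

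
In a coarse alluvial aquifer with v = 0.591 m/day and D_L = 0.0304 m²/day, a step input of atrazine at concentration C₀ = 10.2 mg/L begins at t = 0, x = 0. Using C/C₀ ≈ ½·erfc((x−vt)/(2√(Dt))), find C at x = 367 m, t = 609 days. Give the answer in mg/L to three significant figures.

1.25 mg/L

For a continuous step input, C/C₀ ≈ ½·erfc((x−vt)/(2√(Dt))).
vt = 0.591 × 609 = 359.919 m and 2√(Dt) = 2√(0.0304 × 609) = 8.605 m.
Argument (x−vt)/(2√(Dt)) = (367 − 359.919)/8.605 = 0.8229; ½·erfc(0.8229) = 0.1223.
C = 10.2 × 0.1223 = 1.25 mg/L.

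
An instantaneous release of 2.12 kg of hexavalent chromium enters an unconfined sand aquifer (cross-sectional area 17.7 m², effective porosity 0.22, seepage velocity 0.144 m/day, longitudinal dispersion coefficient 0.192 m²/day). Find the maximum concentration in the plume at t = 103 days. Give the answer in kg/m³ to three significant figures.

0.0345 kg/m³

The peak of an instantaneous 1D plume sits at x = vt; there the Gaussian factor is 1 and C_max = M/(n_e·A·√(4πDt)), where n_e·A is the pore area the mass is dissolved in.
√(4πDt) = √(4π × 0.192 × 103) = 15.76 m, so C_max = 2.12/(0.22 × 17.7 × 15.76) = 0.0345 kg/m³.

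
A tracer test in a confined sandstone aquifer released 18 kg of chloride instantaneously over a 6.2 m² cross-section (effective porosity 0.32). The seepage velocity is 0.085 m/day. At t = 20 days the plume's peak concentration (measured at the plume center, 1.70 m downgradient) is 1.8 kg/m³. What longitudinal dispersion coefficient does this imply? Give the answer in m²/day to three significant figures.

At the plume center C_max = M/(n_e·A·√(4πDt)), so D = M²/(4πt·(n_e·A·C_max)²).
n_e·A·C_max = 0.32 × 6.2 × 1.8 = 3.571 kg/m.
D = 18²/(4π × 20 × 3.571²) = 0.101 m²/day.

0.101 m²/day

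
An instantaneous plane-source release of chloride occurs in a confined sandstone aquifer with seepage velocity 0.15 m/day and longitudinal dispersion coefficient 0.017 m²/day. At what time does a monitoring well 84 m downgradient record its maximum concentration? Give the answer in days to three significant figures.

For the 1D instantaneous-source solution, setting ∂C/∂t = 0 at fixed x gives v²t² + 2Dt − x² = 0, so t = (√(D² + v²x²) − D)/v².
√(D² + v²x²) = √(0.017² + 0.15² × 84²) = 12.60; v² = 0.0225.
t = (12.60 − 0.017)/0.0225 = 559 days (vs. the pure-advection estimate x/v = 560 d).

559 days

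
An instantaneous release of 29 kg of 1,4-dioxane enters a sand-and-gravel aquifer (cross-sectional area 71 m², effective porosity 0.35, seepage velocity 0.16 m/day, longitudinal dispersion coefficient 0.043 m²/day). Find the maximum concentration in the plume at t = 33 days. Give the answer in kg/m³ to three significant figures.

0.276 kg/m³

The peak of an instantaneous 1D plume sits at x = vt; there the Gaussian factor is 1 and C_max = M/(n_e·A·√(4πDt)), where n_e·A is the pore area the mass is dissolved in.
√(4πDt) = √(4π × 0.043 × 33) = 4.223 m, so C_max = 29/(0.35 × 71 × 4.223) = 0.276 kg/m³.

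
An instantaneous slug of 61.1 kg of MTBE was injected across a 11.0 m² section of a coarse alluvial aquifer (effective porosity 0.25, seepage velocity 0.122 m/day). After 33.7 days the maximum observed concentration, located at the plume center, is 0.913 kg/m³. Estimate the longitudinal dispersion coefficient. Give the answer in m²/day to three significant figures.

1.40 m²/day

At the plume center C_max = M/(n_e·A·√(4πDt)), so D = M²/(4πt·(n_e·A·C_max)²).
n_e·A·C_max = 0.25 × 11.0 × 0.913 = 2.511 kg/m.
D = 61.1²/(4π × 33.7 × 2.511²) = 1.40 m²/day.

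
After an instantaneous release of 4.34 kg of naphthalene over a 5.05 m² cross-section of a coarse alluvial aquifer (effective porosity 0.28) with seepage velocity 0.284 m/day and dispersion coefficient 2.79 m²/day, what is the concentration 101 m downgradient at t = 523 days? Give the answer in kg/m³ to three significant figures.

For an instantaneous plane source, C(x,t) = M/(n_e·A·√(4πDt)) · exp(−(x−vt)²/(4Dt)), with n_e·A the pore (flow) area.
Plume center vt = 0.284 × 523 = 148.532 m, so the well at 101 m is 47.532 m upgradient of the peak.
√(4πDt) = 135.4 m, giving peak height M/(n_e·A·√(4πDt)) = 4.34/(0.28 × 5.05 × 135.4) = 0.02267 kg/m³.
(x−vt)²/(4Dt) = (-47.532)²/(4 × 2.79 × 523) = 0.3871; exp(−0.3871) = 0.6790.
C = 0.02267 × 0.6790 = 0.0154 kg/m³.

0.0154 kg/m³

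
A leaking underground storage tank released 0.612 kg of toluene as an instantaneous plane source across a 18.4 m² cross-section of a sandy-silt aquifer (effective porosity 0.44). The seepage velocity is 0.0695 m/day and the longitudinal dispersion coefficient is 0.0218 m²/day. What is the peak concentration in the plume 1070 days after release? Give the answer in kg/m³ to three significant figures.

The peak of an instantaneous 1D plume sits at x = vt; there the Gaussian factor is 1 and C_max = M/(n_e·A·√(4πDt)), where n_e·A is the pore area the mass is dissolved in.
√(4πDt) = √(4π × 0.0218 × 1070) = 17.12 m, so C_max = 0.612/(0.44 × 18.4 × 17.12) = 0.00442 kg/m³.

0.00442 kg/m³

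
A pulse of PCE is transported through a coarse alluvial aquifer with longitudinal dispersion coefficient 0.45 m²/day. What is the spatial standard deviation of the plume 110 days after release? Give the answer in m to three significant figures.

9.95 m

Dispersive spreading gives a Gaussian with σ² = 2Dt; advection only shifts the center.
σ = √(2 × 0.45 × 110) = 9.95 m.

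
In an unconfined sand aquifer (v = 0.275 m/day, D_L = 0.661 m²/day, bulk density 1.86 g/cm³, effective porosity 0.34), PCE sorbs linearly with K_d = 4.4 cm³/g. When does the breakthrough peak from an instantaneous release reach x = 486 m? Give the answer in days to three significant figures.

44100 days

Retardation factor R = 1 + ρ_b·K_d/n = 1 + 1.86 × 4.4/0.34 = 25.07.
Sorption retards both mechanisms: v_R = v/R = 0.01097 m/day, D_R = D/R = 0.02637 m²/day.
Peak time from v_R²t² + 2D_R t − x² = 0: t = (√(D_R² + v_R²x²) − D_R)/v_R².
√(D_R² + v_R²x²) = √(0.02637² + 0.01097² × 486²) = 5.331; v_R² = 0.0001203.
t = (5.331 − 0.02637)/0.0001203 = 44100 days.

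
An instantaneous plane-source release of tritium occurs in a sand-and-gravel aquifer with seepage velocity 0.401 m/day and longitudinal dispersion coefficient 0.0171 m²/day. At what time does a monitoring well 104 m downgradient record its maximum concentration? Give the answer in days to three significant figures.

For the 1D instantaneous-source solution, setting ∂C/∂t = 0 at fixed x gives v²t² + 2Dt − x² = 0, so t = (√(D² + v²x²) − D)/v².
√(D² + v²x²) = √(0.0171² + 0.401² × 104²) = 41.70; v² = 0.160801.
t = (41.70 − 0.0171)/0.160801 = 259 days (vs. the pure-advection estimate x/v = 259 d).

259 days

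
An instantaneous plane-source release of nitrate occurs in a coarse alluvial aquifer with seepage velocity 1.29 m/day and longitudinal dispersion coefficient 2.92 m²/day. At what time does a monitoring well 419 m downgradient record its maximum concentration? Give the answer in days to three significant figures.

For the 1D instantaneous-source solution, setting ∂C/∂t = 0 at fixed x gives v²t² + 2Dt − x² = 0, so t = (√(D² + v²x²) − D)/v².
√(D² + v²x²) = √(2.92² + 1.29² × 419²) = 540.5; v² = 1.6641.
t = (540.5 − 2.92)/1.6641 = 323 days (vs. the pure-advection estimate x/v = 325 d).

323 days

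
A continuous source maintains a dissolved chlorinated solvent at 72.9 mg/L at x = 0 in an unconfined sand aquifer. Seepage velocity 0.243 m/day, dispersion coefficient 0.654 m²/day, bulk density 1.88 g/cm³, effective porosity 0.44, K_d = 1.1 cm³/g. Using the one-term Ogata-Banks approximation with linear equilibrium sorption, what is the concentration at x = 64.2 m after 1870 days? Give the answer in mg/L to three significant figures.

Retardation factor R = 1 + ρ_b·K_d/n = 1 + 1.88 × 1.1/0.44 = 5.700.
Sorption retards both mechanisms: v_R = v/R = 0.04263 m/day, D_R = D/R = 0.1147 m²/day.
v_R·t = 0.04263 × 1870 = 79.7181 m; 2√(D_R t) = 29.29 m; argument = (64.2 − 79.7181)/29.29 = -0.5298.
C = C₀ × ½·erfc(-0.5298) = 72.9 × 0.7731 = 56.4 mg/L.

56.4 mg/L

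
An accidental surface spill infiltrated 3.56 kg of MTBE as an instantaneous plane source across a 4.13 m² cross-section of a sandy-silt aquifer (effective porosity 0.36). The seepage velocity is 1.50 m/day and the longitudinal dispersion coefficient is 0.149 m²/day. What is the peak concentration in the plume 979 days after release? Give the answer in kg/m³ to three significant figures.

0.0559 kg/m³

The peak of an instantaneous 1D plume sits at x = vt; there the Gaussian factor is 1 and C_max = M/(n_e·A·√(4πDt)), where n_e·A is the pore area the mass is dissolved in.
√(4πDt) = √(4π × 0.149 × 979) = 42.81 m, so C_max = 3.56/(0.36 × 4.13 × 42.81) = 0.0559 kg/m³.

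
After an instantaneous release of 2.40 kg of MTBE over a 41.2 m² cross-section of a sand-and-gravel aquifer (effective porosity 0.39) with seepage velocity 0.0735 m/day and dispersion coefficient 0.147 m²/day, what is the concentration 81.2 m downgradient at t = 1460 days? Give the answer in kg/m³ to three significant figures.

0.00130 kg/m³

For an instantaneous plane source, C(x,t) = M/(n_e·A·√(4πDt)) · exp(−(x−vt)²/(4Dt)), with n_e·A the pore (flow) area.
Plume center vt = 0.0735 × 1460 = 107.31 m, so the well at 81.2 m is 26.11 m upgradient of the peak.
√(4πDt) = 51.93 m, giving peak height M/(n_e·A·√(4πDt)) = 2.40/(0.39 × 41.2 × 51.93) = 0.002876 kg/m³.
(x−vt)²/(4Dt) = (-26.11)²/(4 × 0.147 × 1460) = 0.7941; exp(−0.7941) = 0.4520.
C = 0.002876 × 0.4520 = 0.00130 kg/m³.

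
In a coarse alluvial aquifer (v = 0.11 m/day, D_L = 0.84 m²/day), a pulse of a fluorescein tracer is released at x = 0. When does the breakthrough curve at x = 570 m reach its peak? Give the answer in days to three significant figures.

5110 days

For the 1D instantaneous-source solution, setting ∂C/∂t = 0 at fixed x gives v²t² + 2Dt − x² = 0, so t = (√(D² + v²x²) − D)/v².
√(D² + v²x²) = √(0.84² + 0.11² × 570²) = 62.71; v² = 0.0121.
t = (62.71 − 0.84)/0.0121 = 5110 days (vs. the pure-advection estimate x/v = 5180 d).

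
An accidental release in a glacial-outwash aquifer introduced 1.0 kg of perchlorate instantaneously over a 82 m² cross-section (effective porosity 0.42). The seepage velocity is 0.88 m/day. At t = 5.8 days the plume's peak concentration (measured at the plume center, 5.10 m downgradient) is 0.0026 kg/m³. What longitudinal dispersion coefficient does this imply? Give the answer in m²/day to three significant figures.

At the plume center C_max = M/(n_e·A·√(4πDt)), so D = M²/(4πt·(n_e·A·C_max)²).
n_e·A·C_max = 0.42 × 82 × 0.0026 = 0.08954 kg/m.
D = 1.0²/(4π × 5.8 × 0.08954²) = 1.71 m²/day.

1.71 m²/day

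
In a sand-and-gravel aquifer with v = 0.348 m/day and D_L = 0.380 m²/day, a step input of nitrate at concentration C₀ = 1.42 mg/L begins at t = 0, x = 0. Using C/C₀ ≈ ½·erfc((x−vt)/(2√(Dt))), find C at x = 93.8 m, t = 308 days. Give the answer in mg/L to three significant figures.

For a continuous step input, C/C₀ ≈ ½·erfc((x−vt)/(2√(Dt))).
vt = 0.348 × 308 = 107.184 m and 2√(Dt) = 2√(0.380 × 308) = 21.64 m.
Argument (x−vt)/(2√(Dt)) = (93.8 − 107.184)/21.64 = -0.6185; ½·erfc(-0.6185) = 0.8091.
C = 1.42 × 0.8091 = 1.15 mg/L.

1.15 mg/L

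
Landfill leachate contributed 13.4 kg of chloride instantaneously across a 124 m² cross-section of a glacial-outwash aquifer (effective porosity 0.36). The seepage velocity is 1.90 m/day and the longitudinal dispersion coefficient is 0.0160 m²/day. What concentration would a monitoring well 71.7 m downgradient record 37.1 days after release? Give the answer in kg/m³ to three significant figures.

For an instantaneous plane source, C(x,t) = M/(n_e·A·√(4πDt)) · exp(−(x−vt)²/(4Dt)), with n_e·A the pore (flow) area.
Plume center vt = 1.90 × 37.1 = 70.49 m, so the well at 71.7 m is 1.21 m downgradient of the peak.
√(4πDt) = 2.731 m, giving peak height M/(n_e·A·√(4πDt)) = 13.4/(0.36 × 124 × 2.731) = 0.1099 kg/m³.
(x−vt)²/(4Dt) = (1.21)²/(4 × 0.0160 × 37.1) = 0.6166; exp(−0.6166) = 0.5398.
C = 0.1099 × 0.5398 = 0.0593 kg/m³.

0.0593 kg/m³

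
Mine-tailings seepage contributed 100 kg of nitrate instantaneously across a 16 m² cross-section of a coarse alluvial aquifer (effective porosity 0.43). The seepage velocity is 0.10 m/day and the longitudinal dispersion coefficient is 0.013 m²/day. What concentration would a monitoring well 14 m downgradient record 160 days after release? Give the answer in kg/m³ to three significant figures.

1.76 kg/m³

For an instantaneous plane source, C(x,t) = M/(n_e·A·√(4πDt)) · exp(−(x−vt)²/(4Dt)), with n_e·A the pore (flow) area.
Plume center vt = 0.10 × 160 = 16 m, so the well at 14 m is 2 m upgradient of the peak.
√(4πDt) = 5.113 m, giving peak height M/(n_e·A·√(4πDt)) = 100/(0.43 × 16 × 5.113) = 2.843 kg/m³.
(x−vt)²/(4Dt) = (-2)²/(4 × 0.013 × 160) = 0.4808; exp(−0.4808) = 0.6183.
C = 2.843 × 0.6183 = 1.76 kg/m³.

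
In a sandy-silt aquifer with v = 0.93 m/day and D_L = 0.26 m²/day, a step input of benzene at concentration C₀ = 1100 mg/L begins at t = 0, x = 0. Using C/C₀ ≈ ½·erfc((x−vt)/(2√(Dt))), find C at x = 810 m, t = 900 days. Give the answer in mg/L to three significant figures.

983 mg/L

For a continuous step input, C/C₀ ≈ ½·erfc((x−vt)/(2√(Dt))).
vt = 0.93 × 900 = 837 m and 2√(Dt) = 2√(0.26 × 900) = 30.59 m.
Argument (x−vt)/(2√(Dt)) = (810 − 837)/30.59 = -0.8826; ½·erfc(-0.8826) = 0.8940.
C = 1100 × 0.8940 = 983 mg/L.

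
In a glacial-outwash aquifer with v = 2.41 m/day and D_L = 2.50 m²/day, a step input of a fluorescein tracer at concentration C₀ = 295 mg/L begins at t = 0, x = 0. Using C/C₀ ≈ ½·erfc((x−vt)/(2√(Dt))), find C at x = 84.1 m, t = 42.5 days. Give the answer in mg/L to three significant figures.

For a continuous step input, C/C₀ ≈ ½·erfc((x−vt)/(2√(Dt))).
vt = 2.41 × 42.5 = 102.425 m and 2√(Dt) = 2√(2.50 × 42.5) = 20.62 m.
Argument (x−vt)/(2√(Dt)) = (84.1 − 102.425)/20.62 = -0.8887; ½·erfc(-0.8887) = 0.8956.
C = 295 × 0.8956 = 264 mg/L.

264 mg/L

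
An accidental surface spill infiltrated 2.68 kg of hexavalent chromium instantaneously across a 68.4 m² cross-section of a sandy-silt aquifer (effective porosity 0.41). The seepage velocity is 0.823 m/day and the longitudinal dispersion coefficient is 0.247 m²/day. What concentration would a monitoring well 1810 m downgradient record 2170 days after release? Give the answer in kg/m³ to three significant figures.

0.000888 kg/m³

For an instantaneous plane source, C(x,t) = M/(n_e·A·√(4πDt)) · exp(−(x−vt)²/(4Dt)), with n_e·A the pore (flow) area.
Plume center vt = 0.823 × 2170 = 1785.91 m, so the well at 1810 m is 24.09 m downgradient of the peak.
√(4πDt) = 82.07 m, giving peak height M/(n_e·A·√(4πDt)) = 2.68/(0.41 × 68.4 × 82.07) = 0.001164 kg/m³.
(x−vt)²/(4Dt) = (24.09)²/(4 × 0.247 × 2170) = 0.2707; exp(−0.2707) = 0.7628.
C = 0.001164 × 0.7628 = 0.000888 kg/m³.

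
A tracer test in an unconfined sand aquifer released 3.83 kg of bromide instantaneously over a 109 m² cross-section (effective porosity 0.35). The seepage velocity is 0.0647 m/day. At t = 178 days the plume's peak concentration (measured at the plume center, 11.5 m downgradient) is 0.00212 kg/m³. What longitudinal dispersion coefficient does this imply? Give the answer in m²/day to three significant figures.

1.00 m²/day

At the plume center C_max = M/(n_e·A·√(4πDt)), so D = M²/(4πt·(n_e·A·C_max)²).
n_e·A·C_max = 0.35 × 109 × 0.00212 = 0.08088 kg/m.
D = 3.83²/(4π × 178 × 0.08088²) = 1.00 m²/day.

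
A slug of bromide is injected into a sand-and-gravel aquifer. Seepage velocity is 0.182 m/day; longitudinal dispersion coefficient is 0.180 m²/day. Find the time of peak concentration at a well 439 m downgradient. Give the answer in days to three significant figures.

2410 days

For the 1D instantaneous-source solution, setting ∂C/∂t = 0 at fixed x gives v²t² + 2Dt − x² = 0, so t = (√(D² + v²x²) − D)/v².
√(D² + v²x²) = √(0.180² + 0.182² × 439²) = 79.90; v² = 0.033124.
t = (79.90 − 0.180)/0.033124 = 2410 days (vs. the pure-advection estimate x/v = 2410 d).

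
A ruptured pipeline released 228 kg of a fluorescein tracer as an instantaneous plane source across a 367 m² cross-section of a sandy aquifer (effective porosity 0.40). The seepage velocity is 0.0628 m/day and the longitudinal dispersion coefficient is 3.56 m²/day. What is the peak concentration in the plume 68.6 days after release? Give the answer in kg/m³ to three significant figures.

0.0280 kg/m³

The peak of an instantaneous 1D plume sits at x = vt; there the Gaussian factor is 1 and C_max = M/(n_e·A·√(4πDt)), where n_e·A is the pore area the mass is dissolved in.
√(4πDt) = √(4π × 3.56 × 68.6) = 55.40 m, so C_max = 228/(0.40 × 367 × 55.40) = 0.0280 kg/m³.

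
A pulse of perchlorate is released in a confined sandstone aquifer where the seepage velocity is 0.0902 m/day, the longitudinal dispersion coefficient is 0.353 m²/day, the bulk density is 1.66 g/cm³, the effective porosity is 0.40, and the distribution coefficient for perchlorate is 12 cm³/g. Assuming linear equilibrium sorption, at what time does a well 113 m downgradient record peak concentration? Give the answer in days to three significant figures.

Retardation factor R = 1 + ρ_b·K_d/n = 1 + 1.66 × 12/0.40 = 50.80.
Sorption retards both mechanisms: v_R = v/R = 0.001776 m/day, D_R = D/R = 0.006949 m²/day.
Peak time from v_R²t² + 2D_R t − x² = 0: t = (√(D_R² + v_R²x²) − D_R)/v_R².
√(D_R² + v_R²x²) = √(0.006949² + 0.001776² × 113²) = 0.2008; v_R² = 3.154e-06.
t = (0.2008 − 0.006949)/3.154e-06 = 61500 days.

61500 days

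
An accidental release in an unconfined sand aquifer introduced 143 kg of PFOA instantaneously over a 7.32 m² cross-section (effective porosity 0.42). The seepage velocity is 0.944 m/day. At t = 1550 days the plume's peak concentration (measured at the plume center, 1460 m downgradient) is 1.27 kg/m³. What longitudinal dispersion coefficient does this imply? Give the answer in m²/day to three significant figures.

0.0689 m²/day

At the plume center C_max = M/(n_e·A·√(4πDt)), so D = M²/(4πt·(n_e·A·C_max)²).
n_e·A·C_max = 0.42 × 7.32 × 1.27 = 3.904 kg/m.
D = 143²/(4π × 1550 × 3.904²) = 0.0689 m²/day.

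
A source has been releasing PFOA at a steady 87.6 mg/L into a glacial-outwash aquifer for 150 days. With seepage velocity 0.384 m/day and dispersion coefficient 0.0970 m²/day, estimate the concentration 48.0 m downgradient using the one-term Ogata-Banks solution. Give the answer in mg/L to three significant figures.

84.3 mg/L

For a continuous step input, C/C₀ ≈ ½·erfc((x−vt)/(2√(Dt))).
vt = 0.384 × 150 = 57.6 m and 2√(Dt) = 2√(0.0970 × 150) = 7.629 m.
Argument (x−vt)/(2√(Dt)) = (48.0 − 57.6)/7.629 = -1.258; ½·erfc(-1.258) = 0.9624.
C = 87.6 × 0.9624 = 84.3 mg/L.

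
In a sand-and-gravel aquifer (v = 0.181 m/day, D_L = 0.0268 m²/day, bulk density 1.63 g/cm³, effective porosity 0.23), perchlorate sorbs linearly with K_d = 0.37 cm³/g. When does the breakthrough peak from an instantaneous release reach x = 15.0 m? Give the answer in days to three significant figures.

Retardation factor R = 1 + ρ_b·K_d/n = 1 + 1.63 × 0.37/0.23 = 3.622.
Sorption retards both mechanisms: v_R = v/R = 0.04997 m/day, D_R = D/R = 0.007399 m²/day.
Peak time from v_R²t² + 2D_R t − x² = 0: t = (√(D_R² + v_R²x²) − D_R)/v_R².
√(D_R² + v_R²x²) = √(0.007399² + 0.04997² × 15.0²) = 0.7496; v_R² = 0.002497.
t = (0.7496 − 0.007399)/0.002497 = 297 days.

297 days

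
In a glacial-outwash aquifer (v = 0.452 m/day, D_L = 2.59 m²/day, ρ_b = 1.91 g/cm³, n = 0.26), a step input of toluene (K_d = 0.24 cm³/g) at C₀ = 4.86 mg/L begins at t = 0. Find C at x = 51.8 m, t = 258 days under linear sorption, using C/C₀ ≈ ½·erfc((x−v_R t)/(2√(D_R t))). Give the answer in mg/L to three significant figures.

Retardation factor R = 1 + ρ_b·K_d/n = 1 + 1.91 × 0.24/0.26 = 2.763.
Sorption retards both mechanisms: v_R = v/R = 0.1636 m/day, D_R = D/R = 0.9374 m²/day.
v_R·t = 0.1636 × 258 = 42.2088 m; 2√(D_R t) = 31.10 m; argument = (51.8 − 42.2088)/31.10 = 0.3084.
C = C₀ × ½·erfc(0.3084) = 4.86 × 0.3314 = 1.61 mg/L.

1.61 mg/L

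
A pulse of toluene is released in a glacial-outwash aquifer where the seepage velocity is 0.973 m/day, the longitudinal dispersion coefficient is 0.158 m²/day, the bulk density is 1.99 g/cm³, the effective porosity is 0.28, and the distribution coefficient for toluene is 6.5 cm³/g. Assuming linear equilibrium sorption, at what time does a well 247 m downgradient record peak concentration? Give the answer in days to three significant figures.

12000 days

Retardation factor R = 1 + ρ_b·K_d/n = 1 + 1.99 × 6.5/0.28 = 47.20.
Sorption retards both mechanisms: v_R = v/R = 0.02061 m/day, D_R = D/R = 0.003347 m²/day.
Peak time from v_R²t² + 2D_R t − x² = 0: t = (√(D_R² + v_R²x²) − D_R)/v_R².
√(D_R² + v_R²x²) = √(0.003347² + 0.02061² × 247²) = 5.091; v_R² = 0.0004248.
t = (5.091 − 0.003347)/0.0004248 = 12000 days.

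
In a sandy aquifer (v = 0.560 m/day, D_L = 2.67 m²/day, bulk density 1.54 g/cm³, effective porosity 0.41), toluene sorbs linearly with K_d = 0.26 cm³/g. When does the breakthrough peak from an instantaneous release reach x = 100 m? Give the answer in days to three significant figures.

337 days

Retardation factor R = 1 + ρ_b·K_d/n = 1 + 1.54 × 0.26/0.41 = 1.977.
Sorption retards both mechanisms: v_R = v/R = 0.2833 m/day, D_R = D/R = 1.351 m²/day.
Peak time from v_R²t² + 2D_R t − x² = 0: t = (√(D_R² + v_R²x²) − D_R)/v_R².
√(D_R² + v_R²x²) = √(1.351² + 0.2833² × 100²) = 28.36; v_R² = 0.08026.
t = (28.36 − 1.351)/0.08026 = 337 days.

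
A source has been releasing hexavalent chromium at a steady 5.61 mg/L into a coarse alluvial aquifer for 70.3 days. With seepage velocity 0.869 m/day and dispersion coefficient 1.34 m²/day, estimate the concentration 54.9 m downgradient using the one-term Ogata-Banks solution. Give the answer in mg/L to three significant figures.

For a continuous step input, C/C₀ ≈ ½·erfc((x−vt)/(2√(Dt))).
vt = 0.869 × 70.3 = 61.0907 m and 2√(Dt) = 2√(1.34 × 70.3) = 19.41 m.
Argument (x−vt)/(2√(Dt)) = (54.9 − 61.0907)/19.41 = -0.3189; ½·erfc(-0.3189) = 0.6740.
C = 5.61 × 0.6740 = 3.78 mg/L.

3.78 mg/L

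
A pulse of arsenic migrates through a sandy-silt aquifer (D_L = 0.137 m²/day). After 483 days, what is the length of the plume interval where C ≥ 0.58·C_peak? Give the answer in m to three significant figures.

24.0 m

The plume is Gaussian with σ = √(2Dt) = √(2 × 0.137 × 483) = 11.50 m.
C/C_peak = exp(−Δx²/(2σ²)) = 0.58 ⇒ Δx = σ·√(−2 ln 0.58) = 11.50 × 1.044 = 12.01 m.
Width = 2Δx = 24.0 m.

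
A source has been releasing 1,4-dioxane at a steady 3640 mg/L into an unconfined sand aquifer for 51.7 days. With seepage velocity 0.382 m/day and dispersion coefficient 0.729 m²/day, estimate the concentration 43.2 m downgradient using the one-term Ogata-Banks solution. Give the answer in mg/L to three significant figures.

12.6 mg/L

For a continuous step input, C/C₀ ≈ ½·erfc((x−vt)/(2√(Dt))).
vt = 0.382 × 51.7 = 19.7494 m and 2√(Dt) = 2√(0.729 × 51.7) = 12.28 m.
Argument (x−vt)/(2√(Dt)) = (43.2 − 19.7494)/12.28 = 1.910; ½·erfc(1.910) = 0.003455.
C = 3640 × 0.003455 = 12.6 mg/L.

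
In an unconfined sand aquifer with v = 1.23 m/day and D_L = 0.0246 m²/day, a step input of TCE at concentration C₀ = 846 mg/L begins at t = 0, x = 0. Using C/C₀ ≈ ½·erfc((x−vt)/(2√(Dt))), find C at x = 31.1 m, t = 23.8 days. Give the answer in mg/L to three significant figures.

38.7 mg/L

For a continuous step input, C/C₀ ≈ ½·erfc((x−vt)/(2√(Dt))).
vt = 1.23 × 23.8 = 29.274 m and 2√(Dt) = 2√(0.0246 × 23.8) = 1.530 m.
Argument (x−vt)/(2√(Dt)) = (31.1 − 29.274)/1.530 = 1.193; ½·erfc(1.193) = 0.04579.
C = 846 × 0.04579 = 38.7 mg/L.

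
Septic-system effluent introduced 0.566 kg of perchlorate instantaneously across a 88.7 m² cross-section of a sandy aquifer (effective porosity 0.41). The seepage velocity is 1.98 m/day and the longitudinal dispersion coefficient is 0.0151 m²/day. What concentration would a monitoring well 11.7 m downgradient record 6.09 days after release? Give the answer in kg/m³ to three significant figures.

For an instantaneous plane source, C(x,t) = M/(n_e·A·√(4πDt)) · exp(−(x−vt)²/(4Dt)), with n_e·A the pore (flow) area.
Plume center vt = 1.98 × 6.09 = 12.0582 m, so the well at 11.7 m is 0.3582 m upgradient of the peak.
√(4πDt) = 1.075 m, giving peak height M/(n_e·A·√(4πDt)) = 0.566/(0.41 × 88.7 × 1.075) = 0.01448 kg/m³.
(x−vt)²/(4Dt) = (-0.3582)²/(4 × 0.0151 × 6.09) = 0.3488; exp(−0.3488) = 0.7055.
C = 0.01448 × 0.7055 = 0.0102 kg/m³.

0.0102 kg/m³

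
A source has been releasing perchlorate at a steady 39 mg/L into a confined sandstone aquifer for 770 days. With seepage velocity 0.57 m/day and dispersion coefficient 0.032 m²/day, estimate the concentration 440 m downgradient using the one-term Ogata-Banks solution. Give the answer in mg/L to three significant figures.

17.1 mg/L

For a continuous step input, C/C₀ ≈ ½·erfc((x−vt)/(2√(Dt))).
vt = 0.57 × 770 = 438.9 m and 2√(Dt) = 2√(0.032 × 770) = 9.928 m.
Argument (x−vt)/(2√(Dt)) = (440 − 438.9)/9.928 = 0.1108; ½·erfc(0.1108) = 0.4377.
C = 39 × 0.4377 = 17.1 mg/L.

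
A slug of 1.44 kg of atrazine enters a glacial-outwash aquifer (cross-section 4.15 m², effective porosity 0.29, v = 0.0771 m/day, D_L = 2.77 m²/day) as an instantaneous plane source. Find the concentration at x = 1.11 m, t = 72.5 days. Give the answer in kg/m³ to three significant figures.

0.0232 kg/m³

For an instantaneous plane source, C(x,t) = M/(n_e·A·√(4πDt)) · exp(−(x−vt)²/(4Dt)), with n_e·A the pore (flow) area.
Plume center vt = 0.0771 × 72.5 = 5.58975 m, so the well at 1.11 m is 4.47975 m upgradient of the peak.
√(4πDt) = 50.24 m, giving peak height M/(n_e·A·√(4πDt)) = 1.44/(0.29 × 4.15 × 50.24) = 0.02382 kg/m³.
(x−vt)²/(4Dt) = (-4.47975)²/(4 × 2.77 × 72.5) = 0.02498; exp(−0.02498) = 0.9753.
C = 0.02382 × 0.9753 = 0.0232 kg/m³.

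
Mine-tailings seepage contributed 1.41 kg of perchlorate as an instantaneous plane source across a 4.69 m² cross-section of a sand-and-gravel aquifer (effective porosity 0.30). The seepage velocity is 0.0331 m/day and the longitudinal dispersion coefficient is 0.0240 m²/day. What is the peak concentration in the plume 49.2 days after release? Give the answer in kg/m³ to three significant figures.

The peak of an instantaneous 1D plume sits at x = vt; there the Gaussian factor is 1 and C_max = M/(n_e·A·√(4πDt)), where n_e·A is the pore area the mass is dissolved in.
√(4πDt) = √(4π × 0.0240 × 49.2) = 3.852 m, so C_max = 1.41/(0.30 × 4.69 × 3.852) = 0.260 kg/m³.

0.260 kg/m³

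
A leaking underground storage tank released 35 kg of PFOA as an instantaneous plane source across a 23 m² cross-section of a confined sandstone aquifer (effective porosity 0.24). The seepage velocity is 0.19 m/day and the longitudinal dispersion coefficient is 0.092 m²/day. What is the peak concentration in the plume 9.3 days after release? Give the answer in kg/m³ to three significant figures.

1.93 kg/m³

The peak of an instantaneous 1D plume sits at x = vt; there the Gaussian factor is 1 and C_max = M/(n_e·A·√(4πDt)), where n_e·A is the pore area the mass is dissolved in.
√(4πDt) = √(4π × 0.092 × 9.3) = 3.279 m, so C_max = 35/(0.24 × 23 × 3.279) = 1.93 kg/m³.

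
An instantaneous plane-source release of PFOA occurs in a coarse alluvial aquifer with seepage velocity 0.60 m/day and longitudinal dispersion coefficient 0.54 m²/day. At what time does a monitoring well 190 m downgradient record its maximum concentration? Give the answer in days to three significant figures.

315 days

For the 1D instantaneous-source solution, setting ∂C/∂t = 0 at fixed x gives v²t² + 2Dt − x² = 0, so t = (√(D² + v²x²) − D)/v².
√(D² + v²x²) = √(0.54² + 0.60² × 190²) = 114.0; v² = 0.36.
t = (114.0 − 0.54)/0.36 = 315 days (vs. the pure-advection estimate x/v = 317 d).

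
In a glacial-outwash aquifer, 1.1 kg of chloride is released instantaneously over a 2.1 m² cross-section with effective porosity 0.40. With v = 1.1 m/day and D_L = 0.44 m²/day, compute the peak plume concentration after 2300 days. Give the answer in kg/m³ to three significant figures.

0.0116 kg/m³

The peak of an instantaneous 1D plume sits at x = vt; there the Gaussian factor is 1 and C_max = M/(n_e·A·√(4πDt)), where n_e·A is the pore area the mass is dissolved in.
√(4πDt) = √(4π × 0.44 × 2300) = 112.8 m, so C_max = 1.1/(0.40 × 2.1 × 112.8) = 0.0116 kg/m³.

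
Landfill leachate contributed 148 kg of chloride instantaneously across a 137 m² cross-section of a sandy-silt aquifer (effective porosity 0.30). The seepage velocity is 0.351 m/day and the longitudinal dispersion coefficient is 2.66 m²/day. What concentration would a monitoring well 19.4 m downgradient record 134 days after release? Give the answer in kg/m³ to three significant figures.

For an instantaneous plane source, C(x,t) = M/(n_e·A·√(4πDt)) · exp(−(x−vt)²/(4Dt)), with n_e·A the pore (flow) area.
Plume center vt = 0.351 × 134 = 47.034 m, so the well at 19.4 m is 27.634 m upgradient of the peak.
√(4πDt) = 66.93 m, giving peak height M/(n_e·A·√(4πDt)) = 148/(0.30 × 137 × 66.93) = 0.05380 kg/m³.
(x−vt)²/(4Dt) = (-27.634)²/(4 × 2.66 × 134) = 0.5356; exp(−0.5356) = 0.5853.
C = 0.05380 × 0.5853 = 0.0315 kg/m³.

0.0315 kg/m³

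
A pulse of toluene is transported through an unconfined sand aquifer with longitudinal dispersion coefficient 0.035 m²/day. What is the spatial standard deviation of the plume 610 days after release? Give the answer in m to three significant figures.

6.53 m

Dispersive spreading gives a Gaussian with σ² = 2Dt; advection only shifts the center.
σ = √(2 × 0.035 × 610) = 6.53 m.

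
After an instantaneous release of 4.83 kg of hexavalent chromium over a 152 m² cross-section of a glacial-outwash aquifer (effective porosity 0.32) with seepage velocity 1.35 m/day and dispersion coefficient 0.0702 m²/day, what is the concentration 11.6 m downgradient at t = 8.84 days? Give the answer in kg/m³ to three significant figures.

For an instantaneous plane source, C(x,t) = M/(n_e·A·√(4πDt)) · exp(−(x−vt)²/(4Dt)), with n_e·A the pore (flow) area.
Plume center vt = 1.35 × 8.84 = 11.934 m, so the well at 11.6 m is 0.334 m upgradient of the peak.
√(4πDt) = 2.793 m, giving peak height M/(n_e·A·√(4πDt)) = 4.83/(0.32 × 152 × 2.793) = 0.03555 kg/m³.
(x−vt)²/(4Dt) = (-0.334)²/(4 × 0.0702 × 8.84) = 0.04494; exp(−0.04494) = 0.9561.
C = 0.03555 × 0.9561 = 0.0340 kg/m³.

0.0340 kg/m³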